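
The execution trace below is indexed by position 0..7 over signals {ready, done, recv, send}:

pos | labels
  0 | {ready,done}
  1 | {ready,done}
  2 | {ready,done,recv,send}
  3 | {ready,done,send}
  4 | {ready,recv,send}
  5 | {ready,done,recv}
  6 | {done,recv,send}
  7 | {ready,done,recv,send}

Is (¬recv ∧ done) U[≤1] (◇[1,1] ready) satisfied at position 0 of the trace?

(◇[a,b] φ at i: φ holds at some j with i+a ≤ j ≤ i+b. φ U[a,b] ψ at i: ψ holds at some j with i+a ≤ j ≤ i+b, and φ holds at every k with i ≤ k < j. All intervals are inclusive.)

Need some j in [0,1] with ◇[1,1] ready, and (¬recv ∧ done) at every k in [0,j-1].
  j=0: ◇[1,1] ready holds; no prefix to check → satisfied.

True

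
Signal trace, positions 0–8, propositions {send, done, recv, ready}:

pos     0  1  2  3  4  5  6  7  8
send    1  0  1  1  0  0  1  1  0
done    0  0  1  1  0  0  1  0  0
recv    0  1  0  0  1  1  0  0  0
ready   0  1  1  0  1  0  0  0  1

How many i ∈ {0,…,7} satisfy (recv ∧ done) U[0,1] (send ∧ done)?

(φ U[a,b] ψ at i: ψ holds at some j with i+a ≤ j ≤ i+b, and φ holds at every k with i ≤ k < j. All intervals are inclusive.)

3

Evaluate at each i in [0,7]:
  i=0: ✗ (no rhs in [0,1])
  i=1: ✗ (lhs fails at k=1 before rhs at j=2)
  i=2: ✓ (rhs at j=2)
  i=3: ✓ (rhs at j=3)
  i=4: ✗ (no rhs in [4,5])
  i=5: ✗ (lhs fails at k=5 before rhs at j=6)
  i=6: ✓ (rhs at j=6)
  i=7: ✗ (no rhs in [7,8])
Positions where it holds: {2, 3, 6} → 3.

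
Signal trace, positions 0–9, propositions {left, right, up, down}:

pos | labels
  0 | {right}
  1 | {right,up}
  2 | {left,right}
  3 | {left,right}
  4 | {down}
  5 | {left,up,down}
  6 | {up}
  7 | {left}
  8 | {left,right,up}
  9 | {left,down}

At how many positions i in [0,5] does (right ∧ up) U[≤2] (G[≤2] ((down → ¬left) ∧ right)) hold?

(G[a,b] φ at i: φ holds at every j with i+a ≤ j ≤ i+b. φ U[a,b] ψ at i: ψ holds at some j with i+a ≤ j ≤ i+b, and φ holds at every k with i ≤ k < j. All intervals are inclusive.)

Evaluate at each i in [0,5]:
  i=0: ✓ (rhs at j=0)
  i=1: ✓ (rhs at j=1)
  i=2: ✗ (no rhs in [2,4])
  i=3: ✗ (no rhs in [3,5])
  i=4: ✗ (no rhs in [4,6])
  i=5: ✗ (no rhs in [5,7])
Positions where it holds: {0, 1} → 2.

2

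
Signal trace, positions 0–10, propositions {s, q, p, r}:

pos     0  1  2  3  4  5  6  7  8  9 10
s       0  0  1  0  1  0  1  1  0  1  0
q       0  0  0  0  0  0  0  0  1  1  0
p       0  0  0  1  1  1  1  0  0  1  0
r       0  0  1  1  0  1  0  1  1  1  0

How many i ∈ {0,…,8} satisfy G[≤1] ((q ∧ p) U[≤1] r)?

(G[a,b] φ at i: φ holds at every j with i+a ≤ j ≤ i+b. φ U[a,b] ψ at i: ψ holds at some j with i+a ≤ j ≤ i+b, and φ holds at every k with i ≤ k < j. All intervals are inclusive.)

3

Evaluate at each i in [0,8]:
  i=0: ✗ (fails at j=0)
  i=1: ✗ (fails at j=1)
  i=2: ✓ (all of [2,3])
  i=3: ✗ (fails at j=4)
  i=4: ✗ (fails at j=4)
  i=5: ✗ (fails at j=6)
  i=6: ✗ (fails at j=6)
  i=7: ✓ (all of [7,8])
  i=8: ✓ (all of [8,9])
Positions where it holds: {2, 7, 8} → 3.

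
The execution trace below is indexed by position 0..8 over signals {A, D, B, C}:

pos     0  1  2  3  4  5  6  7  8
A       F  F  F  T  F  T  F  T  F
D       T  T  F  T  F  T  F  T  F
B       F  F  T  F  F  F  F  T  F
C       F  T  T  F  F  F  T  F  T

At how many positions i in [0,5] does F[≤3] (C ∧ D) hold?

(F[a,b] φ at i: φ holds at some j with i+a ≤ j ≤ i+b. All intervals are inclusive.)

2

Evaluate at each i in [0,5]:
  i=0: ✓ (witness j=1)
  i=1: ✓ (witness j=1)
  i=2: ✗ (none in [2,5])
  i=3: ✗ (none in [3,6])
  i=4: ✗ (none in [4,7])
  i=5: ✗ (none in [5,8])
Positions where it holds: {0, 1} → 2.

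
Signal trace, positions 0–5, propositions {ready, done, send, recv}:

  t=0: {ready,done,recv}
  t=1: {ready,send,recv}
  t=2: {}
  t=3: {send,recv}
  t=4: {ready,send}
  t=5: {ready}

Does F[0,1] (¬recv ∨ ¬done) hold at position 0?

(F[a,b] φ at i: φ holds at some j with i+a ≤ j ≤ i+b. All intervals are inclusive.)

True

Check (¬recv ∨ ¬done) at each j in [0,1]:
  j=0: false
  j=1: true
Found at j=1 → formula holds.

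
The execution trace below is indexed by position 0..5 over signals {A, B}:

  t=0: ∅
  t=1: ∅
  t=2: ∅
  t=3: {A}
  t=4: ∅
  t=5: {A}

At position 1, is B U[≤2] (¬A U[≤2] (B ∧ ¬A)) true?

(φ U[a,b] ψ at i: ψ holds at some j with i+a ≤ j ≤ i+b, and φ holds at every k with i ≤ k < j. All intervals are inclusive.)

False

Need some j in [1,3] with (¬A U[≤2] (B ∧ ¬A)), and B at every k in [1,j-1].
  j=1: (¬A U[≤2] (B ∧ ¬A)) — fails.
  j=2: (¬A U[≤2] (B ∧ ¬A)) — fails.
  j=3: (¬A U[≤2] (B ∧ ¬A)) — fails.
No j in the window works → until fails.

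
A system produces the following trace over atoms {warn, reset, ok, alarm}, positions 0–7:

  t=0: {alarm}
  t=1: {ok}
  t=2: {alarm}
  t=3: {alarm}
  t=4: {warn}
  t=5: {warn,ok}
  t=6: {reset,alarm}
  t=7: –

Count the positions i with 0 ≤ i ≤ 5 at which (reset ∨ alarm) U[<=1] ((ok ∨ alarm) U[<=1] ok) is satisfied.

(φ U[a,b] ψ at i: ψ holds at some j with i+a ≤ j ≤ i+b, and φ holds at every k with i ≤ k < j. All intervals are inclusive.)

3

Evaluate at each i in [0,5]:
  i=0: ✓ (rhs at j=0)
  i=1: ✓ (rhs at j=1)
  i=2: ✗ (no rhs in [2,3])
  i=3: ✗ (no rhs in [3,4])
  i=4: ✗ (lhs fails at k=4 before rhs at j=5)
  i=5: ✓ (rhs at j=5)
Positions where it holds: {0, 1, 5} → 3.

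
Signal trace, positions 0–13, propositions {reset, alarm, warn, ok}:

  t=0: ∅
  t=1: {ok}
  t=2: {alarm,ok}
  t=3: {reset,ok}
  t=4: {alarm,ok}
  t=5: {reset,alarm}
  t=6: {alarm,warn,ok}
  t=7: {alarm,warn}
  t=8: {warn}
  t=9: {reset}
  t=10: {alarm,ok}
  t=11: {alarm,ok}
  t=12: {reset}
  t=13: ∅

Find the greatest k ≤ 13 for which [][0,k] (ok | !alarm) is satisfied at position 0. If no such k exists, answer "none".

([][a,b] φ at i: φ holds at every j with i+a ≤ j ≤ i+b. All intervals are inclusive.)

4

(ok | !alarm) must hold from j=0 onward; find where it first fails.
  j=0: holds
  j=1: holds
  j=2: holds
  j=3: holds
  j=4: holds
  j=5: fails
Holds on [0,4], so largest k = 4.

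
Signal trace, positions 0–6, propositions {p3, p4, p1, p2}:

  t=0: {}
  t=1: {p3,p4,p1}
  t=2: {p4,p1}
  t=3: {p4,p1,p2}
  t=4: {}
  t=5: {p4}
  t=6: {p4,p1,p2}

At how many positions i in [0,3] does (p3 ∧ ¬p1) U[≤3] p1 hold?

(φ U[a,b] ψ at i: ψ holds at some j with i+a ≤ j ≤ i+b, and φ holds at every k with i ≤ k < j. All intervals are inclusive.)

3

Evaluate at each i in [0,3]:
  i=0: ✗ (lhs fails at k=0 before rhs at j=1)
  i=1: ✓ (rhs at j=1)
  i=2: ✓ (rhs at j=2)
  i=3: ✓ (rhs at j=3)
Positions where it holds: {1, 2, 3} → 3.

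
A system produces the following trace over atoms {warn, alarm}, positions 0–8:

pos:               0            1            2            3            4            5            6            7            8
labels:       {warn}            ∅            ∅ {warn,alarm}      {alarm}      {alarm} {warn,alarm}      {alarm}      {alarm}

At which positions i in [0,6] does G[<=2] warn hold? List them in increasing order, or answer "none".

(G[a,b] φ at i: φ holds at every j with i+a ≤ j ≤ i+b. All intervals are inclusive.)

none

Evaluate at each i in [0,6]:
  i=0: ✗ (fails at j=1)
  i=1: ✗ (fails at j=1)
  i=2: ✗ (fails at j=2)
  i=3: ✗ (fails at j=4)
  i=4: ✗ (fails at j=4)
  i=5: ✗ (fails at j=5)
  i=6: ✗ (fails at j=7)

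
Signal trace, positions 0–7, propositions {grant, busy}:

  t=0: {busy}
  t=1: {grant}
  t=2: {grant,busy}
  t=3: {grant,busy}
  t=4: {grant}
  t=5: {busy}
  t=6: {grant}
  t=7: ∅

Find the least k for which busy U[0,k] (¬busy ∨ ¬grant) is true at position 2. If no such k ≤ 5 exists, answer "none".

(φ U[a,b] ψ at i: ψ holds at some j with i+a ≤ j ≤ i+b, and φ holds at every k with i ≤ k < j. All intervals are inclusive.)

2

Need earliest j ≥ 2 with (¬busy ∨ ¬grant), and busy at every k in [2,j-1].
  j=2: rhs fails.
  j=3: rhs fails.
  j=4: rhs holds; lhs holds on [2,3]. k = 2.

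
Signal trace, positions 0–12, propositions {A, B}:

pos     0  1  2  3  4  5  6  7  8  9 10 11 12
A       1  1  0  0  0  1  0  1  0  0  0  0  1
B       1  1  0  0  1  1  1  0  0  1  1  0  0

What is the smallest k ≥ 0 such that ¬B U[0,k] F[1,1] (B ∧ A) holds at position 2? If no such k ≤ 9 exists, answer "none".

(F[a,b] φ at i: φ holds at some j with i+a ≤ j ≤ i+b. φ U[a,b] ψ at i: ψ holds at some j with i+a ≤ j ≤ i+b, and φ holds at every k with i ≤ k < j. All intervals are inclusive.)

2

Need earliest j ≥ 2 with F[1,1] (B ∧ A), and ¬B at every k in [2,j-1].
  j=2: rhs fails.
  j=3: rhs fails.
  j=4: rhs holds; lhs holds on [2,3]. k = 2.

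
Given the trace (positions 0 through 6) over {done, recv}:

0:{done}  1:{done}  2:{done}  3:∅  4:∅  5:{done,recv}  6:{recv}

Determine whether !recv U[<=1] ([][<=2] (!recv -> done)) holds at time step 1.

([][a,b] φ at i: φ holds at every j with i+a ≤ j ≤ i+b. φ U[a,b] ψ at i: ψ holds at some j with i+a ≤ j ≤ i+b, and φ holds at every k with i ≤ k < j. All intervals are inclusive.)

Does not hold

Need some j in [1,2] with [][<=2] (!recv -> done), and !recv at every k in [1,j-1].
  j=1: [][<=2] (!recv -> done) — fails at 3.
  j=2: [][<=2] (!recv -> done) — fails at 3.
No j in the window works → until fails.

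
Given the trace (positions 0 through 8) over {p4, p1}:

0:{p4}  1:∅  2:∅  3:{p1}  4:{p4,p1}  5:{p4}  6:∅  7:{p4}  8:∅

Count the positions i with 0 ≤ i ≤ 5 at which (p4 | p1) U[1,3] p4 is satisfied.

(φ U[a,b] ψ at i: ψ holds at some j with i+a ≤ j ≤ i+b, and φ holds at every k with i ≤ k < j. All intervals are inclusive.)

2

Evaluate at each i in [0,5]:
  i=0: ✗ (no rhs in [1,3])
  i=1: ✗ (lhs fails at k=1 before rhs at j=4)
  i=2: ✗ (lhs fails at k=2 before rhs at j=4)
  i=3: ✓ (rhs at j=4; lhs holds on [3,3])
  i=4: ✓ (rhs at j=5; lhs holds on [4,4])
  i=5: ✗ (lhs fails at k=6 before rhs at j=7)
Positions where it holds: {3, 4} → 2.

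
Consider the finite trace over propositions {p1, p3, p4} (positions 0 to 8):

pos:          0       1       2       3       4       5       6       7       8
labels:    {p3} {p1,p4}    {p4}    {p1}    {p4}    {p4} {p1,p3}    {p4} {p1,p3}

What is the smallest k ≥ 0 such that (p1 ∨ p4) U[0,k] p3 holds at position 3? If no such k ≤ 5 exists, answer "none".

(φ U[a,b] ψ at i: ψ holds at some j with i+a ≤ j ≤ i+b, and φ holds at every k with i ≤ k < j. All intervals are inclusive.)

3

Need earliest j ≥ 3 with p3, and (p1 ∨ p4) at every k in [3,j-1].
  j=3: rhs fails.
  j=4: rhs fails.
  j=5: rhs fails.
  j=6: rhs holds; lhs holds on [3,5]. k = 3.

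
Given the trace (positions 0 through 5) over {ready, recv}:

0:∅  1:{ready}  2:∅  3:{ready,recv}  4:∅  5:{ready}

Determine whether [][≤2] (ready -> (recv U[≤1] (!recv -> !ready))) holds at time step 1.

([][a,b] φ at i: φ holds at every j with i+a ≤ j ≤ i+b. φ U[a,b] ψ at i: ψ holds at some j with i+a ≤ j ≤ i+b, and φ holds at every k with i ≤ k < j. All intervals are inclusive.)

Check (ready -> (recv U[≤1] (!recv -> !ready))) at every j in [1,3]:
  j=1: antecedent true; consequent fails → ✗
  j=2: antecedent false → ✓
  j=3: antecedent true; consequent holds → ✓
Fails at j=1 → formula fails.

False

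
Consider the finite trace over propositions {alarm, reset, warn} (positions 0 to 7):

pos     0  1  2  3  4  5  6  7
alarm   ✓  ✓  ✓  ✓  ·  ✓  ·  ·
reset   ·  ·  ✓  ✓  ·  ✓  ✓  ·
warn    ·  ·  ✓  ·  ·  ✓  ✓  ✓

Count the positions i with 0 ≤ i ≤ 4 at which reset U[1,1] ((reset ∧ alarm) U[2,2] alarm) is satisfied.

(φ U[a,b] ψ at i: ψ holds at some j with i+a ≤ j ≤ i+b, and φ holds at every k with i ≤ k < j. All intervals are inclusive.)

0

Evaluate at each i in [0,4]:
  i=0: ✗ (no rhs in [1,1])
  i=1: ✗ (no rhs in [2,2])
  i=2: ✗ (no rhs in [3,3])
  i=3: ✗ (no rhs in [4,4])
  i=4: ✗ (no rhs in [5,5])
Positions where it holds: {} → 0.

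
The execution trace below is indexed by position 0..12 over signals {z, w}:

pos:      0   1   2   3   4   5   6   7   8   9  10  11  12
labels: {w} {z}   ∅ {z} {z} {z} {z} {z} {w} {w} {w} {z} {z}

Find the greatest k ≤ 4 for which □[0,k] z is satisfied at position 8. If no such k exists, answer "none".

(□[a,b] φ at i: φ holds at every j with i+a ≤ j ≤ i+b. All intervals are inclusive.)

none

z must hold from j=8 onward; find where it first fails.
  j=8: fails → no k works.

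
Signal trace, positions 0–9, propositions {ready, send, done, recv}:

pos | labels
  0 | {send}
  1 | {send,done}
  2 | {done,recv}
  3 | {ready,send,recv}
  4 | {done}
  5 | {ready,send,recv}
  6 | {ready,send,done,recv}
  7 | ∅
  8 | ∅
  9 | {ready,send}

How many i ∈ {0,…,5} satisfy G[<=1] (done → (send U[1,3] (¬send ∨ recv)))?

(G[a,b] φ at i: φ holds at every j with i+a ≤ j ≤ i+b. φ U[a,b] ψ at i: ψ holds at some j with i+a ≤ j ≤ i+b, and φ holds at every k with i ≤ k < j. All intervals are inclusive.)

2

Evaluate at each i in [0,5]:
  i=0: ✓ (all of [0,1])
  i=1: ✗ (fails at j=2)
  i=2: ✗ (fails at j=2)
  i=3: ✗ (fails at j=4)
  i=4: ✗ (fails at j=4)
  i=5: ✓ (all of [5,6])
Positions where it holds: {0, 5} → 2.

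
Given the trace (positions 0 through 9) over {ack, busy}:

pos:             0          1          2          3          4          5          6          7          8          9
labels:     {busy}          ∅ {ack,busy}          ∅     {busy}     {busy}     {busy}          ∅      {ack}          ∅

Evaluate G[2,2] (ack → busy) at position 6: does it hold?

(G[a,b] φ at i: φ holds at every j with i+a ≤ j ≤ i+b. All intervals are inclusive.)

No

Check (ack → busy) at every j in [8,8]:
  j=8: antecedent true; consequent false → ✗
Fails at j=8 → formula fails.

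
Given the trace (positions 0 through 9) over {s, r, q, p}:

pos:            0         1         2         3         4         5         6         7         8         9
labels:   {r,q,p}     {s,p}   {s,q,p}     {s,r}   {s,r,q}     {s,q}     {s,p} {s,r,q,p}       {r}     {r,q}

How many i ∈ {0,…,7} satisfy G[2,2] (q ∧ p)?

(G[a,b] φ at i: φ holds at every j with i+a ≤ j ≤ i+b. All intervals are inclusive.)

2

Evaluate at each i in [0,7]:
  i=0: ✓ (all of [2,2])
  i=1: ✗ (fails at j=3)
  i=2: ✗ (fails at j=4)
  i=3: ✗ (fails at j=5)
  i=4: ✗ (fails at j=6)
  i=5: ✓ (all of [7,7])
  i=6: ✗ (fails at j=8)
  i=7: ✗ (fails at j=9)
Positions where it holds: {0, 5} → 2.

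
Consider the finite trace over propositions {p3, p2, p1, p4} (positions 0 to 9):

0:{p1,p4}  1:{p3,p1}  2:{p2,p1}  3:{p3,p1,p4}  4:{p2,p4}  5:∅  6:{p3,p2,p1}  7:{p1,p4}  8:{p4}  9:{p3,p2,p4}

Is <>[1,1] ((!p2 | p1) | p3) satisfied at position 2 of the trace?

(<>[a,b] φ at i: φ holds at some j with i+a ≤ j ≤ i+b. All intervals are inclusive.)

Check ((!p2 | p1) | p3) at each j in [3,3]:
  j=3: true
Found at j=3 → formula holds.

Holds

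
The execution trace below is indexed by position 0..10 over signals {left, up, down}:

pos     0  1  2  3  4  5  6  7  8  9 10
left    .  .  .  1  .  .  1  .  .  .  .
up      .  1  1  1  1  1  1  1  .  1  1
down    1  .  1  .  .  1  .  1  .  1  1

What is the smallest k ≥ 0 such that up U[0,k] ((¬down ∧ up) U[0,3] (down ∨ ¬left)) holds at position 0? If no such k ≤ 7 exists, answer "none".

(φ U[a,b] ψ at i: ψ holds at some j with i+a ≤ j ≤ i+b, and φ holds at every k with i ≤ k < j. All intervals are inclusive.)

0

Need earliest j ≥ 0 with ((¬down ∧ up) U[0,3] (down ∨ ¬left)), and up at every k in [0,j-1].
  j=0: rhs holds (empty prefix). k = 0.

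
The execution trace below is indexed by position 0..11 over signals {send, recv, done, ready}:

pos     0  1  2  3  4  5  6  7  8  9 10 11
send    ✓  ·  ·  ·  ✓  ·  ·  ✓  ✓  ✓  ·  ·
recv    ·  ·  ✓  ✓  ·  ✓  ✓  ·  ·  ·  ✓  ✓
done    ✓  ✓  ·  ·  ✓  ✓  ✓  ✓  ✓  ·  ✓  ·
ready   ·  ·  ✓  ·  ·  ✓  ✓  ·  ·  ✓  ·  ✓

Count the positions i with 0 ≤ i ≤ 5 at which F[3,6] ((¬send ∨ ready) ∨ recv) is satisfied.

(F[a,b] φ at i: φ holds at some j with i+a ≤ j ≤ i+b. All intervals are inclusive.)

6

Evaluate at each i in [0,5]:
  i=0: ✓ (witness j=3)
  i=1: ✓ (witness j=5)
  i=2: ✓ (witness j=5)
  i=3: ✓ (witness j=6)
  i=4: ✓ (witness j=9)
  i=5: ✓ (witness j=9)
Positions where it holds: {0, 1, 2, 3, 4, 5} → 6.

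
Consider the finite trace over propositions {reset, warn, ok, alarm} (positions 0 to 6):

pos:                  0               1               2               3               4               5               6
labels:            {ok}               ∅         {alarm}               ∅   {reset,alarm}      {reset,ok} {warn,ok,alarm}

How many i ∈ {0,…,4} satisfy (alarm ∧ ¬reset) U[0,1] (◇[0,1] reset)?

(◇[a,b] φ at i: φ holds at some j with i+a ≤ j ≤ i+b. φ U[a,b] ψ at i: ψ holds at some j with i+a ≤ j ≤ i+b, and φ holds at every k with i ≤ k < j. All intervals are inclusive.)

3

Evaluate at each i in [0,4]:
  i=0: ✗ (no rhs in [0,1])
  i=1: ✗ (no rhs in [1,2])
  i=2: ✓ (rhs at j=3; lhs holds on [2,2])
  i=3: ✓ (rhs at j=3)
  i=4: ✓ (rhs at j=4)
Positions where it holds: {2, 3, 4} → 3.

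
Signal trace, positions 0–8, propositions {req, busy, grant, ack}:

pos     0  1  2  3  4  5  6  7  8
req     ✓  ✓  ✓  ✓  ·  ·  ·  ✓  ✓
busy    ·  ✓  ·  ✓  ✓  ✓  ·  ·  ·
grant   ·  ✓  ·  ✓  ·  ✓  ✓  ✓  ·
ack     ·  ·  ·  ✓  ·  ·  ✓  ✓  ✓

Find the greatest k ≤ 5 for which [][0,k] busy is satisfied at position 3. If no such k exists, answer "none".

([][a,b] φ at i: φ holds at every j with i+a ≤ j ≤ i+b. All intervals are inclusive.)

busy must hold from j=3 onward; find where it first fails.
  j=3: holds
  j=4: holds
  j=5: holds
  j=6: fails
Holds on [3,5], so largest k = 2.

2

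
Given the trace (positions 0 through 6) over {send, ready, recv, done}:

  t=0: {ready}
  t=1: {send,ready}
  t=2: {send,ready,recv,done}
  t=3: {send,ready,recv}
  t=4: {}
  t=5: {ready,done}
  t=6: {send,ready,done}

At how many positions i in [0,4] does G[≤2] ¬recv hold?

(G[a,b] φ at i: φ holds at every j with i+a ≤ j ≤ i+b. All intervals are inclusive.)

Evaluate at each i in [0,4]:
  i=0: ✗ (fails at j=2)
  i=1: ✗ (fails at j=2)
  i=2: ✗ (fails at j=2)
  i=3: ✗ (fails at j=3)
  i=4: ✓ (all of [4,6])
Positions where it holds: {4} → 1.

1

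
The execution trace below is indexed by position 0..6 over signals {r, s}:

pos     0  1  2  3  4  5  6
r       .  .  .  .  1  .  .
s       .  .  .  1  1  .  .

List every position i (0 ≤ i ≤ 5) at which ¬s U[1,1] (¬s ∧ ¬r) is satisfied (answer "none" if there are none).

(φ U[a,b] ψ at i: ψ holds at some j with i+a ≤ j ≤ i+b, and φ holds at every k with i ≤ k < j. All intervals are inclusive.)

Evaluate at each i in [0,5]:
  i=0: ✓ (rhs at j=1; lhs holds on [0,0])
  i=1: ✓ (rhs at j=2; lhs holds on [1,1])
  i=2: ✗ (no rhs in [3,3])
  i=3: ✗ (no rhs in [4,4])
  i=4: ✗ (lhs fails at k=4 before rhs at j=5)
  i=5: ✓ (rhs at j=6; lhs holds on [5,5])

0, 1, 5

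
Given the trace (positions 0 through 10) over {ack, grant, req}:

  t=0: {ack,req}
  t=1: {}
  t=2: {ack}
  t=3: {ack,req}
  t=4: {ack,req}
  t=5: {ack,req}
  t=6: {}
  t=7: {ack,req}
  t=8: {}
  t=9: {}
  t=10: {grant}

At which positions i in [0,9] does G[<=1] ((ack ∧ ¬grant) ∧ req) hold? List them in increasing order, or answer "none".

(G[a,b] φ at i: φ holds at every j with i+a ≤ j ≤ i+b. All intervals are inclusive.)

3, 4

Evaluate at each i in [0,9]:
  i=0: ✗ (fails at j=1)
  i=1: ✗ (fails at j=1)
  i=2: ✗ (fails at j=2)
  i=3: ✓ (all of [3,4])
  i=4: ✓ (all of [4,5])
  i=5: ✗ (fails at j=6)
  i=6: ✗ (fails at j=6)
  i=7: ✗ (fails at j=8)
  i=8: ✗ (fails at j=8)
  i=9: ✗ (fails at j=9)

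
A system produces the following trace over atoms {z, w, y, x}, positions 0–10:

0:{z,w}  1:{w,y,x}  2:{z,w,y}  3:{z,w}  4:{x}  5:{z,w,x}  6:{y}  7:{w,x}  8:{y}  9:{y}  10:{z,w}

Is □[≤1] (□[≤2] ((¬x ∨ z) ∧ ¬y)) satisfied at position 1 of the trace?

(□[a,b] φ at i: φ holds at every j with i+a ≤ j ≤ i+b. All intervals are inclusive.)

Check □[≤2] ((¬x ∨ z) ∧ ¬y) at every j in [1,2]:
  j=1: fails at 1
  j=2: fails at 2
Fails at j=1 → formula fails.

Does not hold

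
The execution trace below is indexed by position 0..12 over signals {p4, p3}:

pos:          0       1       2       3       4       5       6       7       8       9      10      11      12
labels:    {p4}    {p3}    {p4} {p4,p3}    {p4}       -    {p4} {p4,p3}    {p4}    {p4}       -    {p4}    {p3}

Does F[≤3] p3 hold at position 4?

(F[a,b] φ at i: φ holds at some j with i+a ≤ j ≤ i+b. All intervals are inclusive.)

True

Check p3 at each j in [4,7]:
  j=4: false
  j=5: false
  j=6: false
  j=7: true
Found at j=7 → formula holds.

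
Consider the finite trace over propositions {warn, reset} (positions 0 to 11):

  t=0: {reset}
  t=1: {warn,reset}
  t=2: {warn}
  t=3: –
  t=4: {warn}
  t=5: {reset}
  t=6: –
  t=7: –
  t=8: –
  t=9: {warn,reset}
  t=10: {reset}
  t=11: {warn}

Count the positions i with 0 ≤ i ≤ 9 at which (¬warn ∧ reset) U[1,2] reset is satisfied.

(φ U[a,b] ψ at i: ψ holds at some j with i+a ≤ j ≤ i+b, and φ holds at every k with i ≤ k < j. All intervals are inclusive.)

Evaluate at each i in [0,9]:
  i=0: ✓ (rhs at j=1; lhs holds on [0,0])
  i=1: ✗ (no rhs in [2,3])
  i=2: ✗ (no rhs in [3,4])
  i=3: ✗ (lhs fails at k=3 before rhs at j=5)
  i=4: ✗ (lhs fails at k=4 before rhs at j=5)
  i=5: ✗ (no rhs in [6,7])
  i=6: ✗ (no rhs in [7,8])
  i=7: ✗ (lhs fails at k=7 before rhs at j=9)
  i=8: ✗ (lhs fails at k=8 before rhs at j=9)
  i=9: ✗ (lhs fails at k=9 before rhs at j=10)
Positions where it holds: {0} → 1.

1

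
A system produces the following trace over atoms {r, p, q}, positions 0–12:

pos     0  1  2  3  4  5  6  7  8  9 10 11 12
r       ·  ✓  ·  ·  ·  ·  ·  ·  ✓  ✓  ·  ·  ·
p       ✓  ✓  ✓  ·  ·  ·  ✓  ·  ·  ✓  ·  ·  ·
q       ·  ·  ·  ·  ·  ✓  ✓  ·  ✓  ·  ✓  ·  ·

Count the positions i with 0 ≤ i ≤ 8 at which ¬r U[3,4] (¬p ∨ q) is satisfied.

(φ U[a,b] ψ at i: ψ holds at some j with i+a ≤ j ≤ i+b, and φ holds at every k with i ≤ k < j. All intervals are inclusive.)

4

Evaluate at each i in [0,8]:
  i=0: ✗ (lhs fails at k=1 before rhs at j=3)
  i=1: ✗ (lhs fails at k=1 before rhs at j=4)
  i=2: ✓ (rhs at j=5; lhs holds on [2,4])
  i=3: ✓ (rhs at j=6; lhs holds on [3,5])
  i=4: ✓ (rhs at j=7; lhs holds on [4,6])
  i=5: ✓ (rhs at j=8; lhs holds on [5,7])
  i=6: ✗ (lhs fails at k=8 before rhs at j=10)
  i=7: ✗ (lhs fails at k=8 before rhs at j=10)
  i=8: ✗ (lhs fails at k=8 before rhs at j=11)
Positions where it holds: {2, 3, 4, 5} → 4.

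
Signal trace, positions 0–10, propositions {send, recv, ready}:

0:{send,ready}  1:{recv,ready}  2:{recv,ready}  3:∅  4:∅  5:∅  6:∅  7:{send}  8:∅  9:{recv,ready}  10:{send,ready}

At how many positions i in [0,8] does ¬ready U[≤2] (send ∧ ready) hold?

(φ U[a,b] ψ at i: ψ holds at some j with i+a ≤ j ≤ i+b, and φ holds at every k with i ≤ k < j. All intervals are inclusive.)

1

Evaluate at each i in [0,8]:
  i=0: ✓ (rhs at j=0)
  i=1: ✗ (no rhs in [1,3])
  i=2: ✗ (no rhs in [2,4])
  i=3: ✗ (no rhs in [3,5])
  i=4: ✗ (no rhs in [4,6])
  i=5: ✗ (no rhs in [5,7])
  i=6: ✗ (no rhs in [6,8])
  i=7: ✗ (no rhs in [7,9])
  i=8: ✗ (lhs fails at k=9 before rhs at j=10)
Positions where it holds: {0} → 1.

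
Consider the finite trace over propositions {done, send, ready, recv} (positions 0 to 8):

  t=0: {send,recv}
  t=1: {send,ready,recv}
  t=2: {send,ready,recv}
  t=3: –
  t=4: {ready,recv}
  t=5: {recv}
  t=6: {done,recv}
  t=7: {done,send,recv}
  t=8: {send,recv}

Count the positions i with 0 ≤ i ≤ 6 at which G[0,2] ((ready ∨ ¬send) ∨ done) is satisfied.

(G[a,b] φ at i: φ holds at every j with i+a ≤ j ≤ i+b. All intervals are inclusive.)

5

Evaluate at each i in [0,6]:
  i=0: ✗ (fails at j=0)
  i=1: ✓ (all of [1,3])
  i=2: ✓ (all of [2,4])
  i=3: ✓ (all of [3,5])
  i=4: ✓ (all of [4,6])
  i=5: ✓ (all of [5,7])
  i=6: ✗ (fails at j=8)
Positions where it holds: {1, 2, 3, 4, 5} → 5.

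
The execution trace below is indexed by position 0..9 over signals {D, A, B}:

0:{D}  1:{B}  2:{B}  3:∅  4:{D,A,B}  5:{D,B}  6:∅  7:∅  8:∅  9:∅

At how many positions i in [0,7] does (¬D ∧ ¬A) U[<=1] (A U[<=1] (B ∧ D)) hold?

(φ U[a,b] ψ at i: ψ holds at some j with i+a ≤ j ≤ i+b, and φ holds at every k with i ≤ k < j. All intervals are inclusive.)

3

Evaluate at each i in [0,7]:
  i=0: ✗ (no rhs in [0,1])
  i=1: ✗ (no rhs in [1,2])
  i=2: ✗ (no rhs in [2,3])
  i=3: ✓ (rhs at j=4; lhs holds on [3,3])
  i=4: ✓ (rhs at j=4)
  i=5: ✓ (rhs at j=5)
  i=6: ✗ (no rhs in [6,7])
  i=7: ✗ (no rhs in [7,8])
Positions where it holds: {3, 4, 5} → 3.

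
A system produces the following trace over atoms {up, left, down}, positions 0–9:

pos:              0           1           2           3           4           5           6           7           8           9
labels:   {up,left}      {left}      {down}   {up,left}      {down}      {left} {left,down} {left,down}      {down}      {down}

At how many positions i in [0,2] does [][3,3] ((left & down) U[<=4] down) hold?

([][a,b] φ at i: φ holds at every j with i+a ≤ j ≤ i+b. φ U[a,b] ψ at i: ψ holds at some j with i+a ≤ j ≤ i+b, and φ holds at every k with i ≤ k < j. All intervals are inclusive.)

Evaluate at each i in [0,2]:
  i=0: ✗ (fails at j=3)
  i=1: ✓ (all of [4,4])
  i=2: ✗ (fails at j=5)
Positions where it holds: {1} → 1.

1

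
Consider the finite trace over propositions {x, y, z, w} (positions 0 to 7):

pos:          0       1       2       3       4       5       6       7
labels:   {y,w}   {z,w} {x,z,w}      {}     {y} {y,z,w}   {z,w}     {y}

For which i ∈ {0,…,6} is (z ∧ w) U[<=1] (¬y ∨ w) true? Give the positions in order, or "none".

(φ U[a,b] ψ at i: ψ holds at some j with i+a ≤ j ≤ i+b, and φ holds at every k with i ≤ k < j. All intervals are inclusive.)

0, 1, 2, 3, 5, 6

Evaluate at each i in [0,6]:
  i=0: ✓ (rhs at j=0)
  i=1: ✓ (rhs at j=1)
  i=2: ✓ (rhs at j=2)
  i=3: ✓ (rhs at j=3)
  i=4: ✗ (lhs fails at k=4 before rhs at j=5)
  i=5: ✓ (rhs at j=5)
  i=6: ✓ (rhs at j=6)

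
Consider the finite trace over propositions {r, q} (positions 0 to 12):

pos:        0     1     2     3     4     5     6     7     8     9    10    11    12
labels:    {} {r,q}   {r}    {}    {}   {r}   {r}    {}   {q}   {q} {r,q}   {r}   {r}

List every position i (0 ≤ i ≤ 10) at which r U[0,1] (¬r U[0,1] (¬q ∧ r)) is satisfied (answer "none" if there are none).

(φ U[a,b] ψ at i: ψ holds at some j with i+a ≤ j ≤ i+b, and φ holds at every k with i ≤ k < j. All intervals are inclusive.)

1, 2, 4, 5, 6, 10

Evaluate at each i in [0,10]:
  i=0: ✗ (no rhs in [0,1])
  i=1: ✓ (rhs at j=2; lhs holds on [1,1])
  i=2: ✓ (rhs at j=2)
  i=3: ✗ (lhs fails at k=3 before rhs at j=4)
  i=4: ✓ (rhs at j=4)
  i=5: ✓ (rhs at j=5)
  i=6: ✓ (rhs at j=6)
  i=7: ✗ (no rhs in [7,8])
  i=8: ✗ (no rhs in [8,9])
  i=9: ✗ (no rhs in [9,10])
  i=10: ✓ (rhs at j=11; lhs holds on [10,10])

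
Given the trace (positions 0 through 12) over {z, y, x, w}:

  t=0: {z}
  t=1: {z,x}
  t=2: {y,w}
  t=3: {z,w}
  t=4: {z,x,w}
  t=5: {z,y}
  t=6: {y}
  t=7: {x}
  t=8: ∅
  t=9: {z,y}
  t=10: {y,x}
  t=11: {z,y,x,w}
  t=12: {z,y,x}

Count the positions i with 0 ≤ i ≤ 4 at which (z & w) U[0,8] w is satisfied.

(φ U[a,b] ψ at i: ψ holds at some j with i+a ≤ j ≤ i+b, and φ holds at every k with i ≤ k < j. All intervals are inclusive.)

3

Evaluate at each i in [0,4]:
  i=0: ✗ (lhs fails at k=0 before rhs at j=2)
  i=1: ✗ (lhs fails at k=1 before rhs at j=2)
  i=2: ✓ (rhs at j=2)
  i=3: ✓ (rhs at j=3)
  i=4: ✓ (rhs at j=4)
Positions where it holds: {2, 3, 4} → 3.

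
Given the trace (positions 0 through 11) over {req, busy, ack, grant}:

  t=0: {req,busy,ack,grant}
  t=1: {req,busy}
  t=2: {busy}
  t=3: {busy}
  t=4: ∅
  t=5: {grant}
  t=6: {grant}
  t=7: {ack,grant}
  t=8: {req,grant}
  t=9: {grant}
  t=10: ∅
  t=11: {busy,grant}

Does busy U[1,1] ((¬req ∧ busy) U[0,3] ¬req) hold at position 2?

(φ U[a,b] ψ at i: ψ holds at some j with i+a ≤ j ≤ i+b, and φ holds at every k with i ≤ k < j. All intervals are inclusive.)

Need some j in [3,3] with ((¬req ∧ busy) U[0,3] ¬req), and busy at every k in [2,j-1].
  j=3: ((¬req ∧ busy) U[0,3] ¬req) holds; busy holds at every k in [2,2] → satisfied.

True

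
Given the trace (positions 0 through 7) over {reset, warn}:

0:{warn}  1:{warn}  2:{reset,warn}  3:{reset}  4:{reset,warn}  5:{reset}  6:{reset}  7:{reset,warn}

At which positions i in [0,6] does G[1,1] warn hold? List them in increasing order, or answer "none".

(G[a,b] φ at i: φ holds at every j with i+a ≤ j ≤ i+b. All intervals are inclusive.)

0, 1, 3, 6

Evaluate at each i in [0,6]:
  i=0: ✓ (all of [1,1])
  i=1: ✓ (all of [2,2])
  i=2: ✗ (fails at j=3)
  i=3: ✓ (all of [4,4])
  i=4: ✗ (fails at j=5)
  i=5: ✗ (fails at j=6)
  i=6: ✓ (all of [7,7])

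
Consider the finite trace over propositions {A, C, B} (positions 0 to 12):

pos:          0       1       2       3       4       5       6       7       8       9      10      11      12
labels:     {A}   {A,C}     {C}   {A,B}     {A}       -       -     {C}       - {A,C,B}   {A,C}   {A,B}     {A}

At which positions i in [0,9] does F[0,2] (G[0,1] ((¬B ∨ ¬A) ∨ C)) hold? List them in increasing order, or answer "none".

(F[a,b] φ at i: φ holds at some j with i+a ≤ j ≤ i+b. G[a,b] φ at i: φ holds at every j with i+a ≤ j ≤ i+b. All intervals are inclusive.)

0, 1, 2, 3, 4, 5, 6, 7, 8, 9

Evaluate at each i in [0,9]:
  i=0: ✓ (witness j=0)
  i=1: ✓ (witness j=1)
  i=2: ✓ (witness j=4)
  i=3: ✓ (witness j=4)
  i=4: ✓ (witness j=4)
  i=5: ✓ (witness j=5)
  i=6: ✓ (witness j=6)
  i=7: ✓ (witness j=7)
  i=8: ✓ (witness j=8)
  i=9: ✓ (witness j=9)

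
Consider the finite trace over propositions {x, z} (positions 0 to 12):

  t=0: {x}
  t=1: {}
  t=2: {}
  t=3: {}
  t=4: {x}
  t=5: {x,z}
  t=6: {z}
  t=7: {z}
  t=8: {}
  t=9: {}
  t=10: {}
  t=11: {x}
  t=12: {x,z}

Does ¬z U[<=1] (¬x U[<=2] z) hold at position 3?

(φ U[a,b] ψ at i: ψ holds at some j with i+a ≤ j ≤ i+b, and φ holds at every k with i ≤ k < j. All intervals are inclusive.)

Does not hold

Need some j in [3,4] with (¬x U[<=2] z), and ¬z at every k in [3,j-1].
  j=3: (¬x U[<=2] z) — fails.
  j=4: (¬x U[<=2] z) — fails.
No j in the window works → until fails.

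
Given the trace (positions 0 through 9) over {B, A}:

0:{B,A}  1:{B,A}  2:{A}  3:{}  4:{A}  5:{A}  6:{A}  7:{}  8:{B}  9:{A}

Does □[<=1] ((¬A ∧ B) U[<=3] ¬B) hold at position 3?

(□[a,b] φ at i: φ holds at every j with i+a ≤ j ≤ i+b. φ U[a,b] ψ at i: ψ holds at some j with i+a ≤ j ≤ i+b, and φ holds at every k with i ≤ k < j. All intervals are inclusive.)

True

Check ((¬A ∧ B) U[<=3] ¬B) at every j in [3,4]:
  j=3: holds
  j=4: holds
All positions satisfy it → formula holds.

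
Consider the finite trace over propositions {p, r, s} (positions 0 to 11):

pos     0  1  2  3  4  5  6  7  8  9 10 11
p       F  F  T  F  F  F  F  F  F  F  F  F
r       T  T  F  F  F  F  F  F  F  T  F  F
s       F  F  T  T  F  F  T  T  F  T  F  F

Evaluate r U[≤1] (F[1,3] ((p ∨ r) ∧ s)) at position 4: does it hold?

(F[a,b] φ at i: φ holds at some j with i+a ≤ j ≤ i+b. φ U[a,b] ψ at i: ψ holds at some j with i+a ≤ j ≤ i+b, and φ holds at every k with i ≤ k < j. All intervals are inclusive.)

Need some j in [4,5] with F[1,3] ((p ∨ r) ∧ s), and r at every k in [4,j-1].
  j=4: F[1,3] ((p ∨ r) ∧ s) — fails (none in [5,7]).
  j=5: F[1,3] ((p ∨ r) ∧ s) — fails (none in [6,8]).
No j in the window works → until fails.

False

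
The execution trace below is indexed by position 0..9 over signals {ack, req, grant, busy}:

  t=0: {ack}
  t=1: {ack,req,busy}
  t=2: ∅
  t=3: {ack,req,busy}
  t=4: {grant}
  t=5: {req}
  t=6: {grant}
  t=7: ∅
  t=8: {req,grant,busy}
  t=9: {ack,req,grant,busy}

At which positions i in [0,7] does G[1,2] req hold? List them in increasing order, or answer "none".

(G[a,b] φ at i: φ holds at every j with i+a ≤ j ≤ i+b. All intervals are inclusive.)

7

Evaluate at each i in [0,7]:
  i=0: ✗ (fails at j=2)
  i=1: ✗ (fails at j=2)
  i=2: ✗ (fails at j=4)
  i=3: ✗ (fails at j=4)
  i=4: ✗ (fails at j=6)
  i=5: ✗ (fails at j=6)
  i=6: ✗ (fails at j=7)
  i=7: ✓ (all of [8,9])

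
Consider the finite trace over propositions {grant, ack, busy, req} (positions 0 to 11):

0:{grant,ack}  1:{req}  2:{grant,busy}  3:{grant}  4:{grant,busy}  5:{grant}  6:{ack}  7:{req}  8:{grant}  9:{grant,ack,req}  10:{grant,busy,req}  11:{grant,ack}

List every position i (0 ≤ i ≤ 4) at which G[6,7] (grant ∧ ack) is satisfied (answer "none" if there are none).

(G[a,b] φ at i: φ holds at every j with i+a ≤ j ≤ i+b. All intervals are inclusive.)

Evaluate at each i in [0,4]:
  i=0: ✗ (fails at j=6)
  i=1: ✗ (fails at j=7)
  i=2: ✗ (fails at j=8)
  i=3: ✗ (fails at j=10)
  i=4: ✗ (fails at j=10)

none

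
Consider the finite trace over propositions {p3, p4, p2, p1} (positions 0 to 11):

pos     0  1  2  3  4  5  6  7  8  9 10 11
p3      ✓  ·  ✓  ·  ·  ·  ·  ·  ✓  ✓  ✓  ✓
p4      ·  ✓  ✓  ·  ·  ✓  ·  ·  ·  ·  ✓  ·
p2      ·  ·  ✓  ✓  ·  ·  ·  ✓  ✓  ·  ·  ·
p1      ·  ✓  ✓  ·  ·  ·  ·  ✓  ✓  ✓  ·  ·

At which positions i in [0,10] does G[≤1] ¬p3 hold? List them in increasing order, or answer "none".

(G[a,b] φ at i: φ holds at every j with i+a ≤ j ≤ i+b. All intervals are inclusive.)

3, 4, 5, 6

Evaluate at each i in [0,10]:
  i=0: ✗ (fails at j=0)
  i=1: ✗ (fails at j=2)
  i=2: ✗ (fails at j=2)
  i=3: ✓ (all of [3,4])
  i=4: ✓ (all of [4,5])
  i=5: ✓ (all of [5,6])
  i=6: ✓ (all of [6,7])
  i=7: ✗ (fails at j=8)
  i=8: ✗ (fails at j=8)
  i=9: ✗ (fails at j=9)
  i=10: ✗ (fails at j=10)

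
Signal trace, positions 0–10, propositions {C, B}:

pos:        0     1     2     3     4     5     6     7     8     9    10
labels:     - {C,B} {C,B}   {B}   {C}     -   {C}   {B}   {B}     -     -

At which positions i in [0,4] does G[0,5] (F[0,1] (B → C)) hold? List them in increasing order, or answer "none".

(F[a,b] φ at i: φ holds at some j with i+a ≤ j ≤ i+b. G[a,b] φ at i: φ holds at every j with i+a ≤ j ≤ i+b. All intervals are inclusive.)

0, 1

Evaluate at each i in [0,4]:
  i=0: ✓ (all of [0,5])
  i=1: ✓ (all of [1,6])
  i=2: ✗ (fails at j=7)
  i=3: ✗ (fails at j=7)
  i=4: ✗ (fails at j=7)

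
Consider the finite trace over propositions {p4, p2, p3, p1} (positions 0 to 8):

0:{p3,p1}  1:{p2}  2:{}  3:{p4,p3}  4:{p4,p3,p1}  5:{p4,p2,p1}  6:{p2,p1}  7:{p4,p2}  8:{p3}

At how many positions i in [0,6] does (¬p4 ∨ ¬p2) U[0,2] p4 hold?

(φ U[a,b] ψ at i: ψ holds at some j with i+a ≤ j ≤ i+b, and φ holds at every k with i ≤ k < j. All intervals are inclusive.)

Evaluate at each i in [0,6]:
  i=0: ✗ (no rhs in [0,2])
  i=1: ✓ (rhs at j=3; lhs holds on [1,2])
  i=2: ✓ (rhs at j=3; lhs holds on [2,2])
  i=3: ✓ (rhs at j=3)
  i=4: ✓ (rhs at j=4)
  i=5: ✓ (rhs at j=5)
  i=6: ✓ (rhs at j=7; lhs holds on [6,6])
Positions where it holds: {1, 2, 3, 4, 5, 6} → 6.

6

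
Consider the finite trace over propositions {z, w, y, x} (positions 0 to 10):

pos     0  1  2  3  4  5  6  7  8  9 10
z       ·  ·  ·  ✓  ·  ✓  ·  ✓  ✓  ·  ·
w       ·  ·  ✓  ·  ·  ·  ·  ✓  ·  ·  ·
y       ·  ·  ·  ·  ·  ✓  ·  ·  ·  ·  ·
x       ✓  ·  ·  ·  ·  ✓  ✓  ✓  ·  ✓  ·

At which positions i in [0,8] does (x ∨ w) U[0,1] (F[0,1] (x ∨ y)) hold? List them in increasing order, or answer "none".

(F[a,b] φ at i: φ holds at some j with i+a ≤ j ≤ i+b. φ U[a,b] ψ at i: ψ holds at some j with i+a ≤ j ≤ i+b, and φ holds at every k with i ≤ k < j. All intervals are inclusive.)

0, 4, 5, 6, 7, 8

Evaluate at each i in [0,8]:
  i=0: ✓ (rhs at j=0)
  i=1: ✗ (no rhs in [1,2])
  i=2: ✗ (no rhs in [2,3])
  i=3: ✗ (lhs fails at k=3 before rhs at j=4)
  i=4: ✓ (rhs at j=4)
  i=5: ✓ (rhs at j=5)
  i=6: ✓ (rhs at j=6)
  i=7: ✓ (rhs at j=7)
  i=8: ✓ (rhs at j=8)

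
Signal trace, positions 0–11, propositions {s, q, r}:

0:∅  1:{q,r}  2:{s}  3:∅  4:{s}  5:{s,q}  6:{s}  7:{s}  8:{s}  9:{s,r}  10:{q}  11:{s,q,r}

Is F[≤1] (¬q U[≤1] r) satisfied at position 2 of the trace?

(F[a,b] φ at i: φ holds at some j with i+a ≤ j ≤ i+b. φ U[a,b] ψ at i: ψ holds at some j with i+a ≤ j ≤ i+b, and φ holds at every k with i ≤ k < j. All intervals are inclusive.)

Check (¬q U[≤1] r) at each j in [2,3]:
  j=2: fails
  j=3: fails
No position in the window satisfies it → formula fails.

Does not hold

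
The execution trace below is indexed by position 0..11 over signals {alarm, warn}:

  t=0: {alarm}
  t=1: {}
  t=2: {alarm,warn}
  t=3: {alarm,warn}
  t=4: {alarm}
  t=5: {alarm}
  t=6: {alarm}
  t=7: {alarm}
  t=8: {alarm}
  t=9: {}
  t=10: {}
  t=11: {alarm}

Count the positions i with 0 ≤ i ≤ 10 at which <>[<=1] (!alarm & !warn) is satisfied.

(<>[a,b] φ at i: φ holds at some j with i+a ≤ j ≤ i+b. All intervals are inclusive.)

Evaluate at each i in [0,10]:
  i=0: ✓ (witness j=1)
  i=1: ✓ (witness j=1)
  i=2: ✗ (none in [2,3])
  i=3: ✗ (none in [3,4])
  i=4: ✗ (none in [4,5])
  i=5: ✗ (none in [5,6])
  i=6: ✗ (none in [6,7])
  i=7: ✗ (none in [7,8])
  i=8: ✓ (witness j=9)
  i=9: ✓ (witness j=9)
  i=10: ✓ (witness j=10)
Positions where it holds: {0, 1, 8, 9, 10} → 5.

5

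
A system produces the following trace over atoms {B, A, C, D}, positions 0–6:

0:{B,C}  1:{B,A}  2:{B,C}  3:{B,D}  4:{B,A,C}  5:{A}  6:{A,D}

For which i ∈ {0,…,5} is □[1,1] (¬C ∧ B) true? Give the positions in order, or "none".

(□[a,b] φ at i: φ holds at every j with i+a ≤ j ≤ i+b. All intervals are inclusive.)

Evaluate at each i in [0,5]:
  i=0: ✓ (all of [1,1])
  i=1: ✗ (fails at j=2)
  i=2: ✓ (all of [3,3])
  i=3: ✗ (fails at j=4)
  i=4: ✗ (fails at j=5)
  i=5: ✗ (fails at j=6)

0, 2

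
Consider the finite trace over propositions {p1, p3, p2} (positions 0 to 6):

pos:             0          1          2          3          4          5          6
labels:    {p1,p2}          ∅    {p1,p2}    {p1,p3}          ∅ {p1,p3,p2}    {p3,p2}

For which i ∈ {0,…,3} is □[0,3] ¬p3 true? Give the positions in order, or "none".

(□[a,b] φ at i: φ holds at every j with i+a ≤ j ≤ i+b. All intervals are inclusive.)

Evaluate at each i in [0,3]:
  i=0: ✗ (fails at j=3)
  i=1: ✗ (fails at j=3)
  i=2: ✗ (fails at j=3)
  i=3: ✗ (fails at j=3)

none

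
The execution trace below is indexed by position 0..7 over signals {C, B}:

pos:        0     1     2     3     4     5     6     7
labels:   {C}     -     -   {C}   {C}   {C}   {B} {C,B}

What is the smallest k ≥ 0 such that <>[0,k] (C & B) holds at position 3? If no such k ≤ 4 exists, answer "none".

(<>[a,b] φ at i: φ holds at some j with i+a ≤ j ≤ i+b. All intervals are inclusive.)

Scan j = 3,4,… for (C & B):
  j=3: fails
  j=4: fails
  j=5: fails
  j=6: fails
  j=7: holds
First hit at j=7, so smallest k = 7-3 = 4.

4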